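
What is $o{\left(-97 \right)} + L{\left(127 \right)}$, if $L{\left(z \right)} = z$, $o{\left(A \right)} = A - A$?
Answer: $127$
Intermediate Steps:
$o{\left(A \right)} = 0$
$o{\left(-97 \right)} + L{\left(127 \right)} = 0 + 127 = 127$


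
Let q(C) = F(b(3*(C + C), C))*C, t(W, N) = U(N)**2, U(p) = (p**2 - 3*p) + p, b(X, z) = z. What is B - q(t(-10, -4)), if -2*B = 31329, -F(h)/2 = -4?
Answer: -40545/2 ≈ -20273.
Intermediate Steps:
F(h) = 8 (F(h) = -2*(-4) = 8)
B = -31329/2 (B = -1/2*31329 = -31329/2 ≈ -15665.)
U(p) = p**2 - 2*p
t(W, N) = N**2*(-2 + N)**2 (t(W, N) = (N*(-2 + N))**2 = N**2*(-2 + N)**2)
q(C) = 8*C
B - q(t(-10, -4)) = -31329/2 - 8*(-4)**2*(-2 - 4)**2 = -31329/2 - 8*16*(-6)**2 = -31329/2 - 8*16*36 = -31329/2 - 8*576 = -31329/2 - 1*4608 = -31329/2 - 4608 = -40545/2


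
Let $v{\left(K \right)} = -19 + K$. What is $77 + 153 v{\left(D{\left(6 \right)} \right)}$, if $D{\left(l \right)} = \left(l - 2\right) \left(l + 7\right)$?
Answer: $5126$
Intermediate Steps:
$D{\left(l \right)} = \left(-2 + l\right) \left(7 + l\right)$
$77 + 153 v{\left(D{\left(6 \right)} \right)} = 77 + 153 \left(-19 + \left(-14 + 6^{2} + 5 \cdot 6\right)\right) = 77 + 153 \left(-19 + \left(-14 + 36 + 30\right)\right) = 77 + 153 \left(-19 + 52\right) = 77 + 153 \cdot 33 = 77 + 5049 = 5126$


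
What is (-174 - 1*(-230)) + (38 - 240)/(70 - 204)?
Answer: 3853/67 ≈ 57.507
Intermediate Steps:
(-174 - 1*(-230)) + (38 - 240)/(70 - 204) = (-174 + 230) - 202/(-134) = 56 - 202*(-1/134) = 56 + 101/67 = 3853/67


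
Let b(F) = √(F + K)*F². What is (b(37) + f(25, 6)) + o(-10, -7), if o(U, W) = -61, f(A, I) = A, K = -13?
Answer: -36 + 2738*√6 ≈ 6670.7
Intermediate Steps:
b(F) = F²*√(-13 + F) (b(F) = √(F - 13)*F² = √(-13 + F)*F² = F²*√(-13 + F))
(b(37) + f(25, 6)) + o(-10, -7) = (37²*√(-13 + 37) + 25) - 61 = (1369*√24 + 25) - 61 = (1369*(2*√6) + 25) - 61 = (2738*√6 + 25) - 61 = (25 + 2738*√6) - 61 = -36 + 2738*√6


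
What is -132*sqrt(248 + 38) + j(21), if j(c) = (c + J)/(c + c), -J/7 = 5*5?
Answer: -11/3 - 132*sqrt(286) ≈ -2236.0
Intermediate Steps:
J = -175 (J = -35*5 = -7*25 = -175)
j(c) = (-175 + c)/(2*c) (j(c) = (c - 175)/(c + c) = (-175 + c)/((2*c)) = (-175 + c)*(1/(2*c)) = (-175 + c)/(2*c))
-132*sqrt(248 + 38) + j(21) = -132*sqrt(248 + 38) + (1/2)*(-175 + 21)/21 = -132*sqrt(286) + (1/2)*(1/21)*(-154) = -132*sqrt(286) - 11/3 = -11/3 - 132*sqrt(286)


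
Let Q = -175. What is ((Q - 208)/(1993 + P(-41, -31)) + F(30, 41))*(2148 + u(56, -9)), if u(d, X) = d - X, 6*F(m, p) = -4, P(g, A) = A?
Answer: -3742183/1962 ≈ -1907.3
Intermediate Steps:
F(m, p) = -⅔ (F(m, p) = (⅙)*(-4) = -⅔)
((Q - 208)/(1993 + P(-41, -31)) + F(30, 41))*(2148 + u(56, -9)) = ((-175 - 208)/(1993 - 31) - ⅔)*(2148 + (56 - 1*(-9))) = (-383/1962 - ⅔)*(2148 + (56 + 9)) = (-383*1/1962 - ⅔)*(2148 + 65) = (-383/1962 - ⅔)*2213 = -1691/1962*2213 = -3742183/1962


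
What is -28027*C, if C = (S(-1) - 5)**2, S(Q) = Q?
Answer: -1008972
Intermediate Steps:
C = 36 (C = (-1 - 5)**2 = (-6)**2 = 36)
-28027*C = -28027*36 = -1008972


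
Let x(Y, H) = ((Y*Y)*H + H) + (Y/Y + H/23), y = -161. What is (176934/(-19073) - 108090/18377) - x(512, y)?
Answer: 14793161022775183/350504521 ≈ 4.2205e+7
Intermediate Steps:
x(Y, H) = 1 + 24*H/23 + H*Y² (x(Y, H) = (Y²*H + H) + (1 + H*(1/23)) = (H*Y² + H) + (1 + H/23) = (H + H*Y²) + (1 + H/23) = 1 + 24*H/23 + H*Y²)
(176934/(-19073) - 108090/18377) - x(512, y) = (176934/(-19073) - 108090/18377) - (1 + (24/23)*(-161) - 161*512²) = (176934*(-1/19073) - 108090*1/18377) - (1 - 168 - 161*262144) = (-176934/19073 - 108090/18377) - (1 - 168 - 42205184) = -5313116688/350504521 - 1*(-42205351) = -5313116688/350504521 + 42205351 = 14793161022775183/350504521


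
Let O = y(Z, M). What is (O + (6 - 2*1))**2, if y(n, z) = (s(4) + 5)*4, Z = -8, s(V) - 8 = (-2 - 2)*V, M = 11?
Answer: 64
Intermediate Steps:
s(V) = 8 - 4*V (s(V) = 8 + (-2 - 2)*V = 8 - 4*V)
y(n, z) = -12 (y(n, z) = ((8 - 4*4) + 5)*4 = ((8 - 16) + 5)*4 = (-8 + 5)*4 = -3*4 = -12)
O = -12
(O + (6 - 2*1))**2 = (-12 + (6 - 2*1))**2 = (-12 + (6 - 2))**2 = (-12 + 4)**2 = (-8)**2 = 64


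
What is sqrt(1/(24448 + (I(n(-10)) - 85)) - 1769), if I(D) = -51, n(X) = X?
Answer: I*sqrt(261402180306)/12156 ≈ 42.06*I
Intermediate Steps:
sqrt(1/(24448 + (I(n(-10)) - 85)) - 1769) = sqrt(1/(24448 + (-51 - 85)) - 1769) = sqrt(1/(24448 - 136) - 1769) = sqrt(1/24312 - 1769) = sqrt(-43007927/24312) = I*sqrt(261402180306)/12156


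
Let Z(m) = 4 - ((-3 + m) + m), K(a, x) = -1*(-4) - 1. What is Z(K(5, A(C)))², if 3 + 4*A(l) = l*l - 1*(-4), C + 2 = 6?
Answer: 1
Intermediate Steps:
C = 4 (C = -2 + 6 = 4)
A(l) = ¼ + l²/4 (A(l) = -¾ + (l*l - 1*(-4))/4 = -¾ + (l² + 4)/4 = -¾ + (4 + l²)/4 = -¾ + (1 + l²/4) = ¼ + l²/4)
K(a, x) = 3 (K(a, x) = 4 - 1 = 3)
Z(m) = 7 - 2*m (Z(m) = 4 - (-3 + 2*m) = 4 + (3 - 2*m) = 7 - 2*m)
Z(K(5, A(C)))² = (7 - 2*3)² = (7 - 6)² = 1² = 1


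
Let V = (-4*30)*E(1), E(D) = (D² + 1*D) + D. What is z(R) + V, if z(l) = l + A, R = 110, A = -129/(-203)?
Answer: -50621/203 ≈ -249.36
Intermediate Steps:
A = 129/203 (A = -129*(-1/203) = 129/203 ≈ 0.63547)
E(D) = D² + 2*D (E(D) = (D² + D) + D = (D + D²) + D = D² + 2*D)
V = -360 (V = (-4*30)*(1*(2 + 1)) = -120*3 = -360)
z(l) = 129/203 + l (z(l) = l + 129/203 = 129/203 + l)
z(R) + V = (129/203 + 110) - 360 = 22459/203 - 360 = -50621/203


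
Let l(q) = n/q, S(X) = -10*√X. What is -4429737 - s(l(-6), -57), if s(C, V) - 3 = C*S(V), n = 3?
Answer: -4429740 - 5*I*√57 ≈ -4.4297e+6 - 37.749*I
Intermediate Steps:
l(q) = 3/q
s(C, V) = 3 - 10*C*√V (s(C, V) = 3 + C*(-10*√V) = 3 - 10*C*√V)
-4429737 - s(l(-6), -57) = -4429737 - (3 - 10*3/(-6)*√(-57)) = -4429737 - (3 - 10*3*(-⅙)*I*√57) = -4429737 - (3 - 10*(-½)*I*√57) = -4429737 - (3 + 5*I*√57) = -4429737 + (-3 - 5*I*√57) = -4429740 - 5*I*√57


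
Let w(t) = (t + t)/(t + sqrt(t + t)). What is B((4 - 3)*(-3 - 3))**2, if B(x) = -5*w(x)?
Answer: 150*I/(I + sqrt(3)) ≈ 37.5 + 64.952*I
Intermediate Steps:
w(t) = 2*t/(t + sqrt(2)*sqrt(t)) (w(t) = (2*t)/(t + sqrt(2*t)) = (2*t)/(t + sqrt(2)*sqrt(t)) = 2*t/(t + sqrt(2)*sqrt(t)))
B(x) = -10*x/(x + sqrt(2)*sqrt(x))
B((4 - 3)*(-3 - 3))**2 = (-10*(4 - 3)*(-3 - 3)/((4 - 3)*(-3 - 3) + sqrt(2)*sqrt((4 - 3)*(-3 - 3))))**2 = (-10*1*(-6)/(1*(-6) + sqrt(2)*sqrt(1*(-6))))**2 = (-10*(-6)/(-6 + sqrt(2)*sqrt(-6)))**2 = (-10*(-6)/(-6 + sqrt(2)*(I*sqrt(6))))**2 = (-10*(-6)/(-6 + 2*I*sqrt(3)))**2 = (60/(-6 + 2*I*sqrt(3)))**2 = 3600/(-6 + 2*I*sqrt(3))**2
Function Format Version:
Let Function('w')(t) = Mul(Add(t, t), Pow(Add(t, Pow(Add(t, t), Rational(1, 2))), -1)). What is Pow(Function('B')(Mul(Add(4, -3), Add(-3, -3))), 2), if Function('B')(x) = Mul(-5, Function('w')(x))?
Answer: Mul(150, I, Pow(Add(I, Pow(3, Rational(1, 2))), -1)) ≈ Add(37.500, Mul(64.952, I))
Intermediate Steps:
Function('w')(t) = Mul(2, t, Pow(Add(t, Mul(Pow(2, Rational(1, 2)), Pow(t, Rational(1, 2)))), -1)) (Function('w')(t) = Mul(Mul(2, t), Pow(Add(t, Pow(Mul(2, t), Rational(1, 2))), -1)) = Mul(Mul(2, t), Pow(Add(t, Mul(Pow(2, Rational(1, 2)), Pow(t, Rational(1, 2)))), -1)) = Mul(2, t, Pow(Add(t, Mul(Pow(2, Rational(1, 2)), Pow(t, Rational(1, 2)))), -1)))
Function('B')(x) = Mul(-10, x, Pow(Add(x, Mul(Pow(2, Rational(1, 2)), Pow(x, Rational(1, 2)))), -1)) (Function('B')(x) = Mul(-5, Mul(2, x, Pow(Add(x, Mul(Pow(2, Rational(1, 2)), Pow(x, Rational(1, 2)))), -1))) = Mul(-10, x, Pow(Add(x, Mul(Pow(2, Rational(1, 2)), Pow(x, Rational(1, 2)))), -1)))
Pow(Function('B')(Mul(Add(4, -3), Add(-3, -3))), 2) = Pow(Mul(-10, Mul(Add(4, -3), Add(-3, -3)), Pow(Add(Mul(Add(4, -3), Add(-3, -3)), Mul(Pow(2, Rational(1, 2)), Pow(Mul(Add(4, -3), Add(-3, -3)), Rational(1, 2)))), -1)), 2) = Pow(Mul(-10, Mul(1, -6), Pow(Add(Mul(1, -6), Mul(Pow(2, Rational(1, 2)), Pow(Mul(1, -6), Rational(1, 2)))), -1)), 2) = Pow(Mul(-10, -6, Pow(Add(-6, Mul(Pow(2, Rational(1, 2)), Pow(-6, Rational(1, 2)))), -1)), 2) = Pow(Mul(-10, -6, Pow(Add(-6, Mul(Pow(2, Rational(1, 2)), Mul(I, Pow(6, Rational(1, 2))))), -1)), 2) = Pow(Mul(-10, -6, Pow(Add(-6, Mul(2, I, Pow(3, Rational(1, 2)))), -1)), 2) = Pow(Mul(60, Pow(Add(-6, Mul(2, I, Pow(3, Rational(1, 2)))), -1)), 2) = Mul(3600, Pow(Add(-6, Mul(2, I, Pow(3, Rational(1, 2)))), -2))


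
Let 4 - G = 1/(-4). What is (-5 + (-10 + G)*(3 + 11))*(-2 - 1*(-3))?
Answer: -171/2 ≈ -85.500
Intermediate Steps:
G = 17/4 (G = 4 - 1/(-4) = 4 - (-1)/4 = 4 - 1*(-¼) = 4 + ¼ = 17/4 ≈ 4.2500)
(-5 + (-10 + G)*(3 + 11))*(-2 - 1*(-3)) = (-5 + (-10 + 17/4)*(3 + 11))*(-2 - 1*(-3)) = (-5 - 23/4*14)*(-2 + 3) = (-5 - 161/2)*1 = -171/2*1 = -171/2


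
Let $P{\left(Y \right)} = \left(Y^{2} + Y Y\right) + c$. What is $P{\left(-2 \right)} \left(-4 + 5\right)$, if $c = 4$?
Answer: $12$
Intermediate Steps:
$P{\left(Y \right)} = 4 + 2 Y^{2}$ ($P{\left(Y \right)} = \left(Y^{2} + Y Y\right) + 4 = \left(Y^{2} + Y^{2}\right) + 4 = 2 Y^{2} + 4 = 4 + 2 Y^{2}$)
$P{\left(-2 \right)} \left(-4 + 5\right) = \left(4 + 2 \left(-2\right)^{2}\right) \left(-4 + 5\right) = \left(4 + 2 \cdot 4\right) 1 = \left(4 + 8\right) 1 = 12 \cdot 1 = 12$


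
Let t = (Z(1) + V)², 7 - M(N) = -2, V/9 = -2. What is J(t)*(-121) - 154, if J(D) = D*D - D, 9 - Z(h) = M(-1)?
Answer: -12663046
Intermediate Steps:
V = -18 (V = 9*(-2) = -18)
M(N) = 9 (M(N) = 7 - 1*(-2) = 7 + 2 = 9)
Z(h) = 0 (Z(h) = 9 - 1*9 = 9 - 9 = 0)
t = 324 (t = (0 - 18)² = (-18)² = 324)
J(D) = D² - D
J(t)*(-121) - 154 = (324*(-1 + 324))*(-121) - 154 = (324*323)*(-121) - 154 = 104652*(-121) - 154 = -12662892 - 154 = -12663046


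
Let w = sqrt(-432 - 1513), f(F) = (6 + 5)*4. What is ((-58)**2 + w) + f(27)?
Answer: 3408 + I*sqrt(1945) ≈ 3408.0 + 44.102*I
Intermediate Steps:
f(F) = 44 (f(F) = 11*4 = 44)
w = I*sqrt(1945) (w = sqrt(-1945) = I*sqrt(1945) ≈ 44.102*I)
((-58)**2 + w) + f(27) = ((-58)**2 + I*sqrt(1945)) + 44 = (3364 + I*sqrt(1945)) + 44 = 3408 + I*sqrt(1945)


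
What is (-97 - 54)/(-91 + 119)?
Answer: -151/28 ≈ -5.3929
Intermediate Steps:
(-97 - 54)/(-91 + 119) = -151/28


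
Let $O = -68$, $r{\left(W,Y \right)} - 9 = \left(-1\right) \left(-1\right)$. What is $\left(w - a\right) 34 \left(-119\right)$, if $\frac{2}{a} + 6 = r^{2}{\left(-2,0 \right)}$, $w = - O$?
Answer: $- \frac{12926970}{47} \approx -2.7504 \cdot 10^{5}$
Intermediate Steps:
$r{\left(W,Y \right)} = 10$ ($r{\left(W,Y \right)} = 9 - -1 = 9 + 1 = 10$)
$w = 68$ ($w = \left(-1\right) \left(-68\right) = 68$)
$a = \frac{1}{47}$ ($a = \frac{2}{-6 + 10^{2}} = \frac{2}{-6 + 100} = \frac{2}{94} = 2 \cdot \frac{1}{94} = \frac{1}{47} \approx 0.021277$)
$\left(w - a\right) 34 \left(-119\right) = \left(68 - \frac{1}{47}\right) 34 \left(-119\right) = \frac{3195}{47} \cdot 34 \left(-119\right) = \frac{108630}{47} \left(-119\right) = - \frac{12926970}{47}$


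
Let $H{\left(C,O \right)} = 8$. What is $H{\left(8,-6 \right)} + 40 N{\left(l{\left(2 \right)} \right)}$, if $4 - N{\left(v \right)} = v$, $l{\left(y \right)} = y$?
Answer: $88$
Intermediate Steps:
$N{\left(v \right)} = 4 - v$
$H{\left(8,-6 \right)} + 40 N{\left(l{\left(2 \right)} \right)} = 8 + 40 \left(4 - 2\right) = 8 + 40 \cdot 2 = 8 + 80 = 88$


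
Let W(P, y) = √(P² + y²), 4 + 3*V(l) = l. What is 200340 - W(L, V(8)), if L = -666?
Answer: 200340 - 2*√998005/3 ≈ 1.9967e+5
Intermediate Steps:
V(l) = -4/3 + l/3
200340 - W(L, V(8)) = 200340 - √((-666)² + (-4/3 + (⅓)*8)²) = 200340 - √(443556 + (-4/3 + 8/3)²) = 200340 - √(443556 + (4/3)²) = 200340 - √(443556 + 16/9) = 200340 - √(3992020/9) = 200340 - 2*√998005/3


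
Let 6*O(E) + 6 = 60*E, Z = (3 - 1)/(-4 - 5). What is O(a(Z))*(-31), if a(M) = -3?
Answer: 961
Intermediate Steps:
Z = -2/9 (Z = 2/(-9) = 2*(-⅑) = -2/9 ≈ -0.22222)
O(E) = -1 + 10*E (O(E) = -1 + (60*E)/6 = -1 + 10*E)
O(a(Z))*(-31) = (-1 + 10*(-3))*(-31) = (-1 - 30)*(-31) = -31*(-31) = 961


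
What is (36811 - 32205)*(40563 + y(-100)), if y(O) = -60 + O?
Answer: 186096218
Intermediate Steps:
(36811 - 32205)*(40563 + y(-100)) = (36811 - 32205)*(40563 + (-60 - 100)) = 4606*(40563 - 160) = 4606*40403 = 186096218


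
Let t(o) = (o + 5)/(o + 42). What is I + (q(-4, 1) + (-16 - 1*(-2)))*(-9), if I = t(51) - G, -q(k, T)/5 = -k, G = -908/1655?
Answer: 47275114/153915 ≈ 307.15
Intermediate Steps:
t(o) = (5 + o)/(42 + o)
G = -908/1655 (G = -908*1/1655 = -908/1655 ≈ -0.54864)
q(k, T) = 5*k (q(k, T) = -(-5)*k = 5*k)
I = 177124/153915 (I = (5 + 51)/(42 + 51) - 1*(-908/1655) = 56/93 + 908/1655 = 177124/153915 ≈ 1.1508)
I + (q(-4, 1) + (-16 - 1*(-2)))*(-9) = 177124/153915 + (5*(-4) + (-16 - 1*(-2)))*(-9) = 177124/153915 + (-20 + (-16 + 2))*(-9) = 177124/153915 + (-20 - 14)*(-9) = 177124/153915 - 34*(-9) = 177124/153915 + 306 = 47275114/153915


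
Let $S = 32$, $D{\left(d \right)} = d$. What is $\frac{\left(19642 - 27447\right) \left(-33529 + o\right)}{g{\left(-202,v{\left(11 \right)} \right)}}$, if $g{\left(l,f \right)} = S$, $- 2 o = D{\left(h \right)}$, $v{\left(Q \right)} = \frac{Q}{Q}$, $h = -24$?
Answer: $\frac{261600185}{32} \approx 8.175 \cdot 10^{6}$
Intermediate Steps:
$v{\left(Q \right)} = 1$
$o = 12$ ($o = \left(- \frac{1}{2}\right) \left(-24\right) = 12$)
$g{\left(l,f \right)} = 32$
$\frac{\left(19642 - 27447\right) \left(-33529 + o\right)}{g{\left(-202,v{\left(11 \right)} \right)}} = \frac{\left(19642 - 27447\right) \left(-33529 + 12\right)}{32} = \left(-7805\right) \left(-33517\right) \frac{1}{32} = 261600185 \cdot \frac{1}{32} = \frac{261600185}{32}$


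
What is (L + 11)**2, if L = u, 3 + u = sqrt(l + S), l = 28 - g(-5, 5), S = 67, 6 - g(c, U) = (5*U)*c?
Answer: 28 + 96*I ≈ 28.0 + 96.0*I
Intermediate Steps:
g(c, U) = 6 - 5*U*c
l = -103 (l = 28 - (6 - 5*5*(-5)) = 28 - (6 + 125) = 28 - 1*131 = 28 - 131 = -103)
u = -3 + 6*I (u = -3 + sqrt(-103 + 67) = -3 + sqrt(-36) = -3 + 6*I ≈ -3.0 + 6.0*I)
L = -3 + 6*I ≈ -3.0 + 6.0*I
(L + 11)**2 = ((-3 + 6*I) + 11)**2 = (8 + 6*I)**2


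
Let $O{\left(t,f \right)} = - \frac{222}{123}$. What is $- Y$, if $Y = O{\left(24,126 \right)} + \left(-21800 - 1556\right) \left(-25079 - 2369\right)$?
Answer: $- \frac{26284094934}{41} \approx -6.4108 \cdot 10^{8}$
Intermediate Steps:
$O{\left(t,f \right)} = - \frac{74}{41}$ ($O{\left(t,f \right)} = \left(-222\right) \frac{1}{123} = - \frac{74}{41}$)
$Y = \frac{26284094934}{41}$ ($Y = - \frac{74}{41} + \left(-21800 - 1556\right) \left(-25079 - 2369\right) = - \frac{74}{41} - -641075488 = - \frac{74}{41} + 641075488 = \frac{26284094934}{41} \approx 6.4108 \cdot 10^{8}$)
$- Y = \left(-1\right) \frac{26284094934}{41} = - \frac{26284094934}{41}$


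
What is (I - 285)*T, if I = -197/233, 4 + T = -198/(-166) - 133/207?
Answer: 3947500540/4003173 ≈ 986.09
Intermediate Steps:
T = -59270/17181 (T = -4 + (-198/(-166) - 133/207) = -4 + (-198*(-1/166) - 133*1/207) = -4 + (99/83 - 133/207) = -4 + 9454/17181 = -59270/17181 ≈ -3.4497)
I = -197/233 (I = -197*1/233 = -197/233 ≈ -0.84549)
(I - 285)*T = (-197/233 - 285)*(-59270/17181) = -66602/233*(-59270/17181) = 3947500540/4003173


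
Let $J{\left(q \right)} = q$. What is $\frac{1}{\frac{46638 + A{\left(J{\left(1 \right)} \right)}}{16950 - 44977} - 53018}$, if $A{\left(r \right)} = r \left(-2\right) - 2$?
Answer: $- \frac{28027}{1485982120} \approx -1.8861 \cdot 10^{-5}$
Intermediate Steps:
$A{\left(r \right)} = -2 - 2 r$ ($A{\left(r \right)} = - 2 r - 2 = -2 - 2 r$)
$\frac{1}{\frac{46638 + A{\left(J{\left(1 \right)} \right)}}{16950 - 44977} - 53018} = \frac{1}{\frac{46638 - 4}{16950 - 44977} - 53018} = \frac{1}{\frac{46638 - 4}{-28027} - 53018} = \frac{1}{\left(46638 - 4\right) \left(- \frac{1}{28027}\right) - 53018} = \frac{1}{46634 \left(- \frac{1}{28027}\right) - 53018} = \frac{1}{- \frac{46634}{28027} - 53018} = \frac{1}{- \frac{1485982120}{28027}} = - \frac{28027}{1485982120}$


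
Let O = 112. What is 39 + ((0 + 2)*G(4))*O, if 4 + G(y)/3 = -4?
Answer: -5337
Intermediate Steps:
G(y) = -24 (G(y) = -12 + 3*(-4) = -12 - 12 = -24)
39 + ((0 + 2)*G(4))*O = 39 + ((0 + 2)*(-24))*112 = 39 + (2*(-24))*112 = 39 - 48*112 = 39 - 5376 = -5337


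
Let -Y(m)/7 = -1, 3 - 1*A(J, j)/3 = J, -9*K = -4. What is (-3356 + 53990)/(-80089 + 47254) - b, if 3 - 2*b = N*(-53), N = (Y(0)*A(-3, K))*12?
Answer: -877155111/21890 ≈ -40071.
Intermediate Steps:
K = 4/9 (K = -⅑*(-4) = 4/9 ≈ 0.44444)
A(J, j) = 9 - 3*J
Y(m) = 7 (Y(m) = -7*(-1) = 7)
N = 1512 (N = (7*(9 - 3*(-3)))*12 = (7*(9 + 9))*12 = (7*18)*12 = 126*12 = 1512)
b = 80139/2 (b = 3/2 - 756*(-53) = 3/2 - ½*(-80136) = 3/2 + 40068 = 80139/2 ≈ 40070.)
(-3356 + 53990)/(-80089 + 47254) - b = (-3356 + 53990)/(-80089 + 47254) - 1*80139/2 = 50634/(-32835) - 80139/2 = 50634*(-1/32835) - 80139/2 = -16878/10945 - 80139/2 = -877155111/21890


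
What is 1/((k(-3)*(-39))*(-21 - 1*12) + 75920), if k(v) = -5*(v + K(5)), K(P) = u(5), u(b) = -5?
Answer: 1/127400 ≈ 7.8493e-6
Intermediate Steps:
K(P) = -5
k(v) = 25 - 5*v (k(v) = -5*(v - 5) = -5*(-5 + v) = 25 - 5*v)
1/((k(-3)*(-39))*(-21 - 1*12) + 75920) = 1/(((25 - 5*(-3))*(-39))*(-21 - 1*12) + 75920) = 1/(((25 + 15)*(-39))*(-21 - 12) + 75920) = 1/((40*(-39))*(-33) + 75920) = 1/(-1560*(-33) + 75920) = 1/(51480 + 75920) = 1/127400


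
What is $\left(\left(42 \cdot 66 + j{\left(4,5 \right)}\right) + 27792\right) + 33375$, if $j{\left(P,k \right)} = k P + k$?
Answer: $63964$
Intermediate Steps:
$j{\left(P,k \right)} = k + P k$ ($j{\left(P,k \right)} = P k + k = k + P k$)
$\left(\left(42 \cdot 66 + j{\left(4,5 \right)}\right) + 27792\right) + 33375 = \left(\left(42 \cdot 66 + 5 \left(1 + 4\right)\right) + 27792\right) + 33375 = \left(\left(2772 + 5 \cdot 5\right) + 27792\right) + 33375 = \left(\left(2772 + 25\right) + 27792\right) + 33375 = \left(2797 + 27792\right) + 33375 = 30589 + 33375 = 63964$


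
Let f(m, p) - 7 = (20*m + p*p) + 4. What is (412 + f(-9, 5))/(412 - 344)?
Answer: 67/17 ≈ 3.9412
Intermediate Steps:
f(m, p) = 11 + p² + 20*m (f(m, p) = 7 + ((20*m + p*p) + 4) = 7 + ((20*m + p²) + 4) = 7 + ((p² + 20*m) + 4) = 7 + (4 + p² + 20*m) = 11 + p² + 20*m)
(412 + f(-9, 5))/(412 - 344) = (412 + (11 + 5² + 20*(-9)))/(412 - 344) = (412 + (11 + 25 - 180))/68 = (412 - 144)*(1/68) = 268*(1/68) = 67/17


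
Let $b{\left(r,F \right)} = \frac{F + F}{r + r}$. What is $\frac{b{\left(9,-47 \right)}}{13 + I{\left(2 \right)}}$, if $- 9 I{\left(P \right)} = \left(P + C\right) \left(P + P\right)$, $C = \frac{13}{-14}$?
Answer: $- \frac{329}{789} \approx -0.41698$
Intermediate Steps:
$C = - \frac{13}{14}$ ($C = 13 \left(- \frac{1}{14}\right) = - \frac{13}{14} \approx -0.92857$)
$b{\left(r,F \right)} = \frac{F}{r}$ ($b{\left(r,F \right)} = \frac{2 F}{2 r} = 2 F \frac{1}{2 r} = \frac{F}{r}$)
$I{\left(P \right)} = - \frac{2 P \left(- \frac{13}{14} + P\right)}{9}$ ($I{\left(P \right)} = - \frac{\left(P - \frac{13}{14}\right) \left(P + P\right)}{9} = - \frac{\left(- \frac{13}{14} + P\right) 2 P}{9} = - \frac{2 P \left(- \frac{13}{14} + P\right)}{9}$)
$\frac{b{\left(9,-47 \right)}}{13 + I{\left(2 \right)}} = \frac{\left(-47\right) \frac{1}{9}}{13 + \frac{1}{63} \cdot 2 \left(13 - 28\right)} = - \frac{47}{9 \left(13 + \frac{1}{63} \cdot 2 \left(-15\right)\right)} = - \frac{47}{9 \left(13 - \frac{10}{21}\right)} = - \frac{47}{9 \cdot \frac{263}{21}} = \left(- \frac{47}{9}\right) \frac{21}{263} = - \frac{329}{789}$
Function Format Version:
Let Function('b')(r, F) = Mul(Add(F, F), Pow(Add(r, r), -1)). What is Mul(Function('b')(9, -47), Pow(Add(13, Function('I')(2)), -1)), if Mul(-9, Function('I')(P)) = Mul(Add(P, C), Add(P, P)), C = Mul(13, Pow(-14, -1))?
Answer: Rational(-329, 789) ≈ -0.41698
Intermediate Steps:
C = Rational(-13, 14) (C = Mul(13, Rational(-1, 14)) = Rational(-13, 14) ≈ -0.92857)
Function('b')(r, F) = Mul(F, Pow(r, -1)) (Function('b')(r, F) = Mul(Mul(2, F), Pow(Mul(2, r), -1)) = Mul(Mul(2, F), Mul(Rational(1, 2), Pow(r, -1))) = Mul(F, Pow(r, -1)))
Function('I')(P) = Mul(Rational(-2, 9), P, Add(Rational(-13, 14), P)) (Function('I')(P) = Mul(Rational(-1, 9), Mul(Add(P, Rational(-13, 14)), Add(P, P))) = Mul(Rational(-1, 9), Mul(Add(Rational(-13, 14), P), Mul(2, P))) = Mul(Rational(-1, 9), Mul(2, P, Add(Rational(-13, 14), P))) = Mul(Rational(-2, 9), P, Add(Rational(-13, 14), P)))
Mul(Function('b')(9, -47), Pow(Add(13, Function('I')(2)), -1)) = Mul(Mul(-47, Pow(9, -1)), Pow(Add(13, Mul(Rational(1, 63), 2, Add(13, Mul(-14, 2)))), -1)) = Mul(Mul(-47, Rational(1, 9)), Pow(Add(13, Mul(Rational(1, 63), 2, Add(13, -28))), -1)) = Mul(Rational(-47, 9), Pow(Add(13, Mul(Rational(1, 63), 2, -15)), -1)) = Mul(Rational(-47, 9), Pow(Add(13, Rational(-10, 21)), -1)) = Mul(Rational(-47, 9), Pow(Rational(263, 21), -1)) = Mul(Rational(-47, 9), Rational(21, 263)) = Rational(-329, 789)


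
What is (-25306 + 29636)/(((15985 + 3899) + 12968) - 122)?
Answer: 433/3273 ≈ 0.13229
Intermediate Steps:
(-25306 + 29636)/(((15985 + 3899) + 12968) - 122) = 4330/((19884 + 12968) - 122) = 4330/(32852 - 122) = 4330/32730 = 4330*(1/32730) = 433/3273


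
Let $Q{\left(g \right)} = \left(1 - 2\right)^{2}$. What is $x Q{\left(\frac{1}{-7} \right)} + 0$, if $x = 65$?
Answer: $65$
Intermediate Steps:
$Q{\left(g \right)} = 1$ ($Q{\left(g \right)} = \left(-1\right)^{2} = 1$)
$x Q{\left(\frac{1}{-7} \right)} + 0 = 65 \cdot 1 + 0 = 65 + 0 = 65$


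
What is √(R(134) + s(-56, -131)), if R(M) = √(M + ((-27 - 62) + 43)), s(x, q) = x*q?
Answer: √(7336 + 2*√22) ≈ 85.705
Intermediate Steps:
s(x, q) = q*x
R(M) = √(-46 + M) (R(M) = √(M + (-89 + 43)) = √(M - 46) = √(-46 + M))
√(R(134) + s(-56, -131)) = √(√(-46 + 134) - 131*(-56)) = √(√88 + 7336) = √(2*√22 + 7336) = √(7336 + 2*√22)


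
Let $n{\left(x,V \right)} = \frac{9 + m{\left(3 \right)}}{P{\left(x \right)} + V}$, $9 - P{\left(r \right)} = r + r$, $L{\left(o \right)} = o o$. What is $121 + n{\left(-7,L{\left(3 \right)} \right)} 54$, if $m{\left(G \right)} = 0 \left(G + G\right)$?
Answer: $\frac{2179}{16} \approx 136.19$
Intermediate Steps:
$L{\left(o \right)} = o^{2}$
$m{\left(G \right)} = 0$ ($m{\left(G \right)} = 0 \cdot 2 G = 0$)
$P{\left(r \right)} = 9 - 2 r$ ($P{\left(r \right)} = 9 - \left(r + r\right) = 9 - 2 r$)
$n{\left(x,V \right)} = \frac{9}{9 + V - 2 x}$ ($n{\left(x,V \right)} = \frac{9 + 0}{\left(9 - 2 x\right) + V} = \frac{9}{9 + V - 2 x}$)
$121 + n{\left(-7,L{\left(3 \right)} \right)} 54 = 121 + \frac{9}{9 + 3^{2} - -14} \cdot 54 = 121 + \frac{9}{9 + 9 + 14} \cdot 54 = 121 + \frac{9}{32} \cdot 54 = 121 + \frac{243}{16} = \frac{2179}{16}$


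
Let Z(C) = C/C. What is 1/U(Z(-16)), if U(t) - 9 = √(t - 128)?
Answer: 9/208 - I*√127/208 ≈ 0.043269 - 0.05418*I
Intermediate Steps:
Z(C) = 1
U(t) = 9 + √(-128 + t) (U(t) = 9 + √(t - 128) = 9 + √(-128 + t))
1/U(Z(-16)) = 1/(9 + √(-128 + 1)) = 1/(9 + √(-127)) = 1/(9 + I*√127)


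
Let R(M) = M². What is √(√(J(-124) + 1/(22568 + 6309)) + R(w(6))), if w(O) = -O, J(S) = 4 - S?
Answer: √(30019720644 + 28877*√106736813389)/28877 ≈ 6.8785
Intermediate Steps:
√(√(J(-124) + 1/(22568 + 6309)) + R(w(6))) = √(√((4 - 1*(-124)) + 1/(22568 + 6309)) + (-1*6)²) = √(√((4 + 124) + 1/28877) + (-6)²) = √(√(128 + 1/28877) + 36) = √(√(3696257/28877) + 36) = √(√106736813389/28877 + 36) = √(36 + √106736813389/28877)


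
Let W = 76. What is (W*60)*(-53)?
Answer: -241680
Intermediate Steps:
(W*60)*(-53) = (76*60)*(-53) = 4560*(-53) = -241680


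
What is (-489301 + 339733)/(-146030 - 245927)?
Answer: 149568/391957 ≈ 0.38159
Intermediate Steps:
(-489301 + 339733)/(-146030 - 245927) = -149568/(-391957) = -149568*(-1/391957) = 149568/391957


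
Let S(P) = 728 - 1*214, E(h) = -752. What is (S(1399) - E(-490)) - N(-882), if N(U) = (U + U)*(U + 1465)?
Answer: 1029678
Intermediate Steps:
N(U) = 2*U*(1465 + U) (N(U) = (2*U)*(1465 + U) = 2*U*(1465 + U))
S(P) = 514 (S(P) = 728 - 214 = 514)
(S(1399) - E(-490)) - N(-882) = (514 - 1*(-752)) - 2*(-882)*(1465 - 882) = (514 + 752) - 2*(-882)*583 = 1266 - 1*(-1028412) = 1266 + 1028412 = 1029678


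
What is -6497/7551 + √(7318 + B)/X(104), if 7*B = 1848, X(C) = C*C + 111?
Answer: -6497/7551 + √7582/10927 ≈ -0.85245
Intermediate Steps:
X(C) = 111 + C² (X(C) = C² + 111 = 111 + C²)
B = 264 (B = (⅐)*1848 = 264)
-6497/7551 + √(7318 + B)/X(104) = -6497/7551 + √(7318 + 264)/(111 + 104²) = -6497*1/7551 + √7582/(111 + 10816) = -6497/7551 + √7582/10927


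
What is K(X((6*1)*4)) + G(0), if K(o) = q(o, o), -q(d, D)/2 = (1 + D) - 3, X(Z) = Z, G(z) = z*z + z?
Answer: -44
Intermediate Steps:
G(z) = z + z² (G(z) = z² + z = z + z²)
q(d, D) = 4 - 2*D (q(d, D) = -2*((1 + D) - 3) = -2*(-2 + D) = 4 - 2*D)
K(o) = 4 - 2*o
K(X((6*1)*4)) + G(0) = (4 - 2*6*1*4) + 0*(1 + 0) = (4 - 12*4) + 0*1 = (4 - 2*24) + 0 = (4 - 48) + 0 = -44 + 0 = -44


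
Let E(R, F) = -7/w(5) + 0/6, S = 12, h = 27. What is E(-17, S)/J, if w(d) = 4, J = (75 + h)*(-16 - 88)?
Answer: 7/42432 ≈ 0.00016497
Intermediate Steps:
J = -10608 (J = (75 + 27)*(-16 - 88) = 102*(-104) = -10608)
E(R, F) = -7/4 (E(R, F) = -7/4 + 0/6 = -7*¼ + 0*(⅙) = -7/4 + 0 = -7/4)
E(-17, S)/J = -7/4/(-10608) = -7/4*(-1/10608) = 7/42432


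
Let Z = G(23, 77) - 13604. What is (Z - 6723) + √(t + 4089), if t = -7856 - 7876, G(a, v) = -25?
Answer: -20352 + I*√11643 ≈ -20352.0 + 107.9*I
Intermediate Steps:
t = -15732
Z = -13629 (Z = -25 - 13604 = -13629)
(Z - 6723) + √(t + 4089) = (-13629 - 6723) + √(-15732 + 4089) = -20352 + √(-11643) = -20352 + I*√11643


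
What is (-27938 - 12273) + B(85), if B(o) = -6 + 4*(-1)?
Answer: -40221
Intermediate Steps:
B(o) = -10 (B(o) = -6 - 4 = -10)
(-27938 - 12273) + B(85) = (-27938 - 12273) - 10 = -40211 - 10 = -40221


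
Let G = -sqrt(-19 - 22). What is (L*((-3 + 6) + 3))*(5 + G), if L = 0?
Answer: 0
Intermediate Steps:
G = -I*sqrt(41) (G = -sqrt(-41) = -I*sqrt(41) ≈ -6.4031*I)
(L*((-3 + 6) + 3))*(5 + G) = (0*((-3 + 6) + 3))*(5 - I*sqrt(41)) = (0*(3 + 3))*(5 - I*sqrt(41)) = (0*6)*(5 - I*sqrt(41)) = 0*(5 - I*sqrt(41)) = 0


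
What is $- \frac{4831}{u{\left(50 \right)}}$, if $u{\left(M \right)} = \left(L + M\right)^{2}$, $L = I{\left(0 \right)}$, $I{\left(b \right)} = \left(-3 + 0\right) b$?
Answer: $- \frac{4831}{2500} \approx -1.9324$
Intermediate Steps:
$I{\left(b \right)} = - 3 b$
$L = 0$ ($L = \left(-3\right) 0 = 0$)
$u{\left(M \right)} = M^{2}$ ($u{\left(M \right)} = \left(0 + M\right)^{2} = M^{2}$)
$- \frac{4831}{u{\left(50 \right)}} = - \frac{4831}{50^{2}} = - \frac{4831}{2500}$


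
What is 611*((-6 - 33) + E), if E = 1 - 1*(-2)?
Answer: -21996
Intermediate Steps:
E = 3 (E = 1 + 2 = 3)
611*((-6 - 33) + E) = 611*((-6 - 33) + 3) = 611*(-39 + 3) = 611*(-36) = -21996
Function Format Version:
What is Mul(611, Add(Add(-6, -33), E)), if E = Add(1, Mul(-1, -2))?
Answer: -21996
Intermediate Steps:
E = 3 (E = Add(1, 2) = 3)
Mul(611, Add(Add(-6, -33), E)) = Mul(611, Add(Add(-6, -33), 3)) = Mul(611, Add(-39, 3)) = Mul(611, -36) = -21996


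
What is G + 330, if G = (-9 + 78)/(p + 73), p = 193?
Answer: 87849/266 ≈ 330.26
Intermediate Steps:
G = 69/266 (G = (-9 + 78)/(193 + 73) = 69/266 ≈ 0.25940)
G + 330 = 69/266 + 330 = 87849/266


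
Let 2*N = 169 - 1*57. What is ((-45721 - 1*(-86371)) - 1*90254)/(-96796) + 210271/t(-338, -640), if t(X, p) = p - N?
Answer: -5079716833/16842504 ≈ -301.60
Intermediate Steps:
N = 56 (N = (169 - 1*57)/2 = (169 - 57)/2 = (½)*112 = 56)
t(X, p) = -56 + p (t(X, p) = p - 1*56 = p - 56 = -56 + p)
((-45721 - 1*(-86371)) - 1*90254)/(-96796) + 210271/t(-338, -640) = ((-45721 - 1*(-86371)) - 1*90254)/(-96796) + 210271/(-56 - 640) = ((-45721 + 86371) - 90254)*(-1/96796) + 210271/(-696) = (40650 - 90254)*(-1/96796) + 210271*(-1/696) = -49604*(-1/96796) - 210271/696 = 12401/24199 - 210271/696 = -5079716833/16842504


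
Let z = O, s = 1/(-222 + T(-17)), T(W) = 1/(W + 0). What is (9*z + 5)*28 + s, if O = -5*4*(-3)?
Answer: 57606483/3775 ≈ 15260.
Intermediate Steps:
T(W) = 1/W
s = -17/3775 (s = 1/(-222 + 1/(-17)) = 1/(-222 - 1/17) = 1/(-3775/17) = -17/3775 ≈ -0.0045033)
O = 60 (O = -20*(-3) = 60)
z = 60
(9*z + 5)*28 + s = (9*60 + 5)*28 - 17/3775 = (540 + 5)*28 - 17/3775 = 545*28 - 17/3775 = 15260 - 17/3775 = 57606483/3775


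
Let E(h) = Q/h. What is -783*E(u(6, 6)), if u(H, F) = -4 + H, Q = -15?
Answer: 11745/2 ≈ 5872.5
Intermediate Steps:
E(h) = -15/h
-783*E(u(6, 6)) = -(-11745)/(-4 + 6) = -(-11745)/2 = -783*(-15/2) = 11745/2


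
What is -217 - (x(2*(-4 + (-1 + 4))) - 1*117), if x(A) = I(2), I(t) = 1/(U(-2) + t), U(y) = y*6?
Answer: -999/10 ≈ -99.900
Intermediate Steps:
U(y) = 6*y
I(t) = 1/(-12 + t) (I(t) = 1/(6*(-2) + t) = 1/(-12 + t))
x(A) = -⅒ (x(A) = 1/(-12 + 2) = 1/(-10) = -⅒)
-217 - (x(2*(-4 + (-1 + 4))) - 1*117) = -217 - (-⅒ - 1*117) = -217 - (-⅒ - 117) = -217 - 1*(-1171/10) = -217 + 1171/10 = -999/10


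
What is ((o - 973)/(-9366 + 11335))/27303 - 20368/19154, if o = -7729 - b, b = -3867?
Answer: -547534142483/514855756239 ≈ -1.0635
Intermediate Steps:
o = -3862 (o = -7729 - 1*(-3867) = -7729 + 3867 = -3862)
((o - 973)/(-9366 + 11335))/27303 - 20368/19154 = ((-3862 - 973)/(-9366 + 11335))/27303 - 20368/19154 = -4835/1969*(1/27303) - 20368*1/19154 = -4835*1/1969*(1/27303) - 10184/9577 = -4835/1969*1/27303 - 10184/9577 = -4835/53759607 - 10184/9577 = -547534142483/514855756239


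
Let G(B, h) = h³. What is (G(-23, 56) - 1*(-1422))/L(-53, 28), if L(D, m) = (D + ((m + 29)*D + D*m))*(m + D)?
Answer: 88519/56975 ≈ 1.5536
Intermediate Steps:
L(D, m) = (D + m)*(D + D*m + D*(29 + m)) (L(D, m) = (D + ((29 + m)*D + D*m))*(D + m) = (D + (D*(29 + m) + D*m))*(D + m) = (D + (D*m + D*(29 + m)))*(D + m) = (D + D*m + D*(29 + m))*(D + m) = (D + m)*(D + D*m + D*(29 + m)))
(G(-23, 56) - 1*(-1422))/L(-53, 28) = (56³ - 1*(-1422))/((2*(-53)*(28² + 15*(-53) + 15*28 - 53*28))) = (175616 + 1422)/((2*(-53)*(784 - 795 + 420 - 1484))) = 177038/((2*(-53)*(-1075))) = 177038/113950 = 177038*(1/113950) = 88519/56975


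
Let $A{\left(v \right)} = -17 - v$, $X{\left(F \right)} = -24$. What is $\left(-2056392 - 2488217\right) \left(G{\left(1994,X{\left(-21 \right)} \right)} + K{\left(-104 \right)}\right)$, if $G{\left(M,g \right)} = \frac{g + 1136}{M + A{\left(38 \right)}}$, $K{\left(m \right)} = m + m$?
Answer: $\frac{1827841739800}{1939} \approx 9.4267 \cdot 10^{8}$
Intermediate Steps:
$K{\left(m \right)} = 2 m$
$G{\left(M,g \right)} = \frac{1136 + g}{-55 + M}$ ($G{\left(M,g \right)} = \frac{g + 1136}{M - 55} = \frac{1136 + g}{M - 55} = \frac{1136 + g}{-55 + M}$)
$\left(-2056392 - 2488217\right) \left(G{\left(1994,X{\left(-21 \right)} \right)} + K{\left(-104 \right)}\right) = \left(-2056392 - 2488217\right) \left(\frac{1136 - 24}{-55 + 1994} + 2 \left(-104\right)\right) = - 4544609 \left(\frac{1}{1939} \cdot 1112 - 208\right) = - 4544609 \left(\frac{1112}{1939} - 208\right) = \left(-4544609\right) \left(- \frac{402200}{1939}\right) = \frac{1827841739800}{1939}$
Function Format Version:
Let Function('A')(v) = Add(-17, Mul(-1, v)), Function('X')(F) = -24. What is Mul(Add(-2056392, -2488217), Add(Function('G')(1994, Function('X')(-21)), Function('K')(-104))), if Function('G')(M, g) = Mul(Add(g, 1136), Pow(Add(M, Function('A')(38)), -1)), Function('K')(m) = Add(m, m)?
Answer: Rational(1827841739800, 1939) ≈ 9.4267e+8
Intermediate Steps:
Function('K')(m) = Mul(2, m)
Function('G')(M, g) = Mul(Pow(Add(-55, M), -1), Add(1136, g)) (Function('G')(M, g) = Mul(Add(g, 1136), Pow(Add(M, Add(-17, Mul(-1, 38))), -1)) = Mul(Add(1136, g), Pow(Add(M, Add(-17, -38)), -1)) = Mul(Add(1136, g), Pow(Add(M, -55), -1)) = Mul(Add(1136, g), Pow(Add(-55, M), -1)) = Mul(Pow(Add(-55, M), -1), Add(1136, g)))
Mul(Add(-2056392, -2488217), Add(Function('G')(1994, Function('X')(-21)), Function('K')(-104))) = Mul(Add(-2056392, -2488217), Add(Mul(Pow(Add(-55, 1994), -1), Add(1136, -24)), Mul(2, -104))) = Mul(-4544609, Add(Mul(Pow(1939, -1), 1112), -208)) = Mul(-4544609, Add(Mul(Rational(1, 1939), 1112), -208)) = Mul(-4544609, Add(Rational(1112, 1939), -208)) = Mul(-4544609, Rational(-402200, 1939)) = Rational(1827841739800, 1939)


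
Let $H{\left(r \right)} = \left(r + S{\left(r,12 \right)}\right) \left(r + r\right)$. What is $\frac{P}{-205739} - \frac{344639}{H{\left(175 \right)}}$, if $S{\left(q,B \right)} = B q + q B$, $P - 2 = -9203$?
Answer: $- \frac{56816651971}{315037843750} \approx -0.18035$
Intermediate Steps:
$P = -9201$ ($P = 2 - 9203 = -9201$)
$S{\left(q,B \right)} = 2 B q$ ($S{\left(q,B \right)} = B q + B q = 2 B q$)
$H{\left(r \right)} = 50 r^{2}$ ($H{\left(r \right)} = \left(r + 2 \cdot 12 r\right) \left(r + r\right) = \left(r + 24 r\right) 2 r = 25 r 2 r = 50 r^{2}$)
$\frac{P}{-205739} - \frac{344639}{H{\left(175 \right)}} = - \frac{9201}{-205739} - \frac{344639}{50 \cdot 175^{2}} = \left(-9201\right) \left(- \frac{1}{205739}\right) - \frac{344639}{50 \cdot 30625} = \frac{9201}{205739} - \frac{344639}{1531250} = - \frac{56816651971}{315037843750}$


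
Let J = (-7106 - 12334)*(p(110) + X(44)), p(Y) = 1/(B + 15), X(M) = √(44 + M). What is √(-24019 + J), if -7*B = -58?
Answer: √(-660341851 - 1033002720*√22)/163 ≈ 455.21*I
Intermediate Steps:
B = 58/7 (B = -⅐*(-58) = 58/7 ≈ 8.2857)
p(Y) = 7/163 (p(Y) = 1/(58/7 + 15) = 1/(163/7) = 7/163)
J = -136080/163 - 38880*√22 (J = (-7106 - 12334)*(7/163 + √(44 + 44)) = -19440*(7/163 + √88) = -19440*(7/163 + 2*√22) = -136080/163 - 38880*√22 ≈ -1.8320e+5)
√(-24019 + J) = √(-24019 + (-136080/163 - 38880*√22)) = √(-4051177/163 - 38880*√22)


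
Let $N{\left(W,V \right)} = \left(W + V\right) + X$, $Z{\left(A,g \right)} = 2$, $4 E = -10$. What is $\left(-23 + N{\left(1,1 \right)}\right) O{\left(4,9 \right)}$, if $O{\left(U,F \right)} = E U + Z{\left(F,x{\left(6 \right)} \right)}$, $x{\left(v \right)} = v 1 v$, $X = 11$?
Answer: $80$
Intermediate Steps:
$E = - \frac{5}{2}$ ($E = \frac{1}{4} \left(-10\right) = - \frac{5}{2} \approx -2.5$)
$x{\left(v \right)} = v^{2}$ ($x{\left(v \right)} = v v = v^{2}$)
$N{\left(W,V \right)} = 11 + V + W$ ($N{\left(W,V \right)} = \left(W + V\right) + 11 = \left(V + W\right) + 11 = 11 + V + W$)
$O{\left(U,F \right)} = 2 - \frac{5 U}{2}$ ($O{\left(U,F \right)} = - \frac{5 U}{2} + 2 = 2 - \frac{5 U}{2}$)
$\left(-23 + N{\left(1,1 \right)}\right) O{\left(4,9 \right)} = \left(-23 + \left(11 + 1 + 1\right)\right) \left(2 - 10\right) = \left(-23 + 13\right) \left(2 - 10\right) = \left(-10\right) \left(-8\right) = 80$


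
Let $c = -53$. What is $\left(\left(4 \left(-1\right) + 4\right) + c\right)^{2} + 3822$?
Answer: $6631$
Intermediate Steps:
$\left(\left(4 \left(-1\right) + 4\right) + c\right)^{2} + 3822 = \left(\left(4 \left(-1\right) + 4\right) - 53\right)^{2} + 3822 = \left(\left(-4 + 4\right) - 53\right)^{2} + 3822 = \left(0 - 53\right)^{2} + 3822 = \left(-53\right)^{2} + 3822 = 2809 + 3822 = 6631$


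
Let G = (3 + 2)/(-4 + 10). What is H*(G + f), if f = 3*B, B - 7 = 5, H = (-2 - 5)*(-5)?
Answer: 7735/6 ≈ 1289.2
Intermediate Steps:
H = 35 (H = -7*(-5) = 35)
G = ⅚ (G = 5/6 = 5*(⅙) = ⅚ ≈ 0.83333)
B = 12 (B = 7 + 5 = 12)
f = 36 (f = 3*12 = 36)
H*(G + f) = 35*(⅚ + 36) = 35*(221/6) = 7735/6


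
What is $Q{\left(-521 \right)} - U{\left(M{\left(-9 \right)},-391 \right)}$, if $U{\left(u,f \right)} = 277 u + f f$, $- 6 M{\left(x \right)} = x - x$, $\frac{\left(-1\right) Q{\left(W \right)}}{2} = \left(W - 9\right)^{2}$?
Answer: $-714681$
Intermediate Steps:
$Q{\left(W \right)} = - 2 \left(-9 + W\right)^{2}$ ($Q{\left(W \right)} = - 2 \left(W - 9\right)^{2} = - 2 \left(-9 + W\right)^{2}$)
$M{\left(x \right)} = 0$ ($M{\left(x \right)} = - \frac{x - x}{6} = \left(- \frac{1}{6}\right) 0 = 0$)
$U{\left(u,f \right)} = f^{2} + 277 u$ ($U{\left(u,f \right)} = 277 u + f^{2} = f^{2} + 277 u$)
$Q{\left(-521 \right)} - U{\left(M{\left(-9 \right)},-391 \right)} = - 2 \left(-9 - 521\right)^{2} - \left(\left(-391\right)^{2} + 277 \cdot 0\right) = - 2 \left(-530\right)^{2} - \left(152881 + 0\right) = \left(-2\right) 280900 - 152881 = -561800 - 152881 = -714681$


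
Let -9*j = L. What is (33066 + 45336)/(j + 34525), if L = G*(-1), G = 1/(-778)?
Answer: 548970804/241744049 ≈ 2.2709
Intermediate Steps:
G = -1/778 ≈ -0.0012853
L = 1/778 (L = -1/778*(-1) = 1/778 ≈ 0.0012853)
j = -1/7002 (j = -1/9*1/778 = -1/7002 ≈ -0.00014282)
(33066 + 45336)/(j + 34525) = (33066 + 45336)/(-1/7002 + 34525) = 78402/(241744049/7002) = 78402*(7002/241744049) = 548970804/241744049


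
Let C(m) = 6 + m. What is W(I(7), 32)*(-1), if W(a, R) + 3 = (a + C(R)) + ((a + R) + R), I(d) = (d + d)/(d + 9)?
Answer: -403/4 ≈ -100.75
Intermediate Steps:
I(d) = 2*d/(9 + d) (I(d) = (2*d)/(9 + d) = 2*d/(9 + d))
W(a, R) = 3 + 2*a + 3*R (W(a, R) = -3 + ((a + (6 + R)) + ((a + R) + R)) = -3 + ((6 + R + a) + ((R + a) + R)) = -3 + ((6 + R + a) + (a + 2*R)) = -3 + (6 + 2*a + 3*R) = 3 + 2*a + 3*R)
W(I(7), 32)*(-1) = (3 + 2*(2*7/(9 + 7)) + 3*32)*(-1) = (3 + 2*(2*7/16) + 96)*(-1) = (3 + 2*(2*7*(1/16)) + 96)*(-1) = (3 + 2*(7/8) + 96)*(-1) = (3 + 7/4 + 96)*(-1) = (403/4)*(-1) = -403/4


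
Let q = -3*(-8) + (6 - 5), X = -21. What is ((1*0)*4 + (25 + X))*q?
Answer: 100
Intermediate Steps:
q = 25 (q = 24 + 1 = 25)
((1*0)*4 + (25 + X))*q = ((1*0)*4 + (25 - 21))*25 = (0*4 + 4)*25 = (0 + 4)*25 = 4*25 = 100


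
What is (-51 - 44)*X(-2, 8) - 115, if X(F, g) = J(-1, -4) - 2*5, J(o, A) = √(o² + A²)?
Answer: 835 - 95*√17 ≈ 443.31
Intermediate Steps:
J(o, A) = √(A² + o²)
X(F, g) = -10 + √17 (X(F, g) = √((-4)² + (-1)²) - 2*5 = √(16 + 1) - 10 = √17 - 10 = -10 + √17)
(-51 - 44)*X(-2, 8) - 115 = (-51 - 44)*(-10 + √17) - 115 = -95*(-10 + √17) - 115 = (950 - 95*√17) - 115 = 835 - 95*√17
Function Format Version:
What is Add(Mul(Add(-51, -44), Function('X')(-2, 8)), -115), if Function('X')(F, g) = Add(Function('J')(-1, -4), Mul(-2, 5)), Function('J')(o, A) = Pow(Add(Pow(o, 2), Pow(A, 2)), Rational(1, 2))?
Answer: Add(835, Mul(-95, Pow(17, Rational(1, 2)))) ≈ 443.31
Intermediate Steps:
Function('J')(o, A) = Pow(Add(Pow(A, 2), Pow(o, 2)), Rational(1, 2))
Function('X')(F, g) = Add(-10, Pow(17, Rational(1, 2))) (Function('X')(F, g) = Add(Pow(Add(Pow(-4, 2), Pow(-1, 2)), Rational(1, 2)), Mul(-2, 5)) = Add(Pow(Add(16, 1), Rational(1, 2)), -10) = Add(Pow(17, Rational(1, 2)), -10) = Add(-10, Pow(17, Rational(1, 2))))
Add(Mul(Add(-51, -44), Function('X')(-2, 8)), -115) = Add(Mul(Add(-51, -44), Add(-10, Pow(17, Rational(1, 2)))), -115) = Add(Mul(-95, Add(-10, Pow(17, Rational(1, 2)))), -115) = Add(Add(950, Mul(-95, Pow(17, Rational(1, 2)))), -115) = Add(835, Mul(-95, Pow(17, Rational(1, 2))))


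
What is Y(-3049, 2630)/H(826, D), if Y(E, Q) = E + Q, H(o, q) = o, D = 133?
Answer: -419/826 ≈ -0.50726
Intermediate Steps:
Y(-3049, 2630)/H(826, D) = (-3049 + 2630)/826 = -419*1/826 = -419/826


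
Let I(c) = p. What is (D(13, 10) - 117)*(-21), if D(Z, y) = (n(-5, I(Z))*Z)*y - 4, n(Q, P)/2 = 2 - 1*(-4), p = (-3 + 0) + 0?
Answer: -30219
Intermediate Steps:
p = -3 (p = -3 + 0 = -3)
I(c) = -3
n(Q, P) = 12 (n(Q, P) = 2*(2 - 1*(-4)) = 2*(2 + 4) = 2*6 = 12)
D(Z, y) = -4 + 12*Z*y (D(Z, y) = (12*Z)*y - 4 = 12*Z*y - 4 = -4 + 12*Z*y)
(D(13, 10) - 117)*(-21) = ((-4 + 12*13*10) - 117)*(-21) = ((-4 + 1560) - 117)*(-21) = (1556 - 117)*(-21) = 1439*(-21) = -30219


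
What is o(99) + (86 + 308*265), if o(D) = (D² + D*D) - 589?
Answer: 100719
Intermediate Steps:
o(D) = -589 + 2*D² (o(D) = (D² + D²) - 589 = 2*D² - 589 = -589 + 2*D²)
o(99) + (86 + 308*265) = (-589 + 2*99²) + (86 + 308*265) = (-589 + 2*9801) + (86 + 81620) = (-589 + 19602) + 81706 = 19013 + 81706 = 100719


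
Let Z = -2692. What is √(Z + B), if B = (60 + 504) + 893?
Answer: I*√1235 ≈ 35.143*I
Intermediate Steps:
B = 1457 (B = 564 + 893 = 1457)
√(Z + B) = √(-2692 + 1457) = √(-1235) = I*√1235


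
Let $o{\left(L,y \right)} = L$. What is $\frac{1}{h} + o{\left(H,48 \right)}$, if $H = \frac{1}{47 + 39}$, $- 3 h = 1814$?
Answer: $\frac{389}{39001} \approx 0.0099741$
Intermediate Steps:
$h = - \frac{1814}{3}$ ($h = \left(- \frac{1}{3}\right) 1814 = - \frac{1814}{3} \approx -604.67$)
$H = \frac{1}{86} \approx 0.011628$
$\frac{1}{h} + o{\left(H,48 \right)} = \frac{1}{- \frac{1814}{3}} + \frac{1}{86} = - \frac{3}{1814} + \frac{1}{86} = \frac{389}{39001}$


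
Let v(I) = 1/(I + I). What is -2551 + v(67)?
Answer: -341833/134 ≈ -2551.0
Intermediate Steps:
v(I) = 1/(2*I)
-2551 + v(67) = -2551 + (1/2)/67 = -2551 + (1/2)*(1/67) = -2551 + 1/134 = -341833/134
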